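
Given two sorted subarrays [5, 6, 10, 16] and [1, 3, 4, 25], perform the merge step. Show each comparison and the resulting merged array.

Merging process:

Compare 5 vs 1: take 1 from right. Merged: [1]
Compare 5 vs 3: take 3 from right. Merged: [1, 3]
Compare 5 vs 4: take 4 from right. Merged: [1, 3, 4]
Compare 5 vs 25: take 5 from left. Merged: [1, 3, 4, 5]
Compare 6 vs 25: take 6 from left. Merged: [1, 3, 4, 5, 6]
Compare 10 vs 25: take 10 from left. Merged: [1, 3, 4, 5, 6, 10]
Compare 16 vs 25: take 16 from left. Merged: [1, 3, 4, 5, 6, 10, 16]
Append remaining from right: [25]. Merged: [1, 3, 4, 5, 6, 10, 16, 25]

Final merged array: [1, 3, 4, 5, 6, 10, 16, 25]
Total comparisons: 7

The merged array is [1, 3, 4, 5, 6, 10, 16, 25], requiring 7 comparisons. The merge step runs in O(n) time where n is the total number of elements.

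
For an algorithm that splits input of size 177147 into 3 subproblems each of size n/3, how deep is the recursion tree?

For divide and conquer with division factor 3:

Problem sizes at each level:
Level 0: 177147
Level 1: 59049
Level 2: 19683
Level 3: 6561
Level 4: 2187
Level 5: 729
Level 6: 243
Level 7: 81
Level 8: 27
Level 9: 9
Level 10: 3
Level 11: 1

The root is level 0 and the size-1 base case is level 11 (the tree spans levels 0 through 11, i.e. 12 levels counting the root), so the depth is the number of divisions: log_3(177147) = 11

The recursion tree depth is log_3(177147) = 11. At each level, the problem size is divided by 3, so it takes 11 divisions to reduce to a base case of size 1. The algorithm makes 3 recursive calls at each level.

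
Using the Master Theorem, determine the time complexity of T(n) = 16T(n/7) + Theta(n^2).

Master Theorem for T(n) = 16T(n/7) + O(n^2):

a = 16, b = 7, c = 2
log_b(a) = log_7(16) = 1.4248

Case 3: c = 2 > log_7(16) = 1.4248
T(n) = O(n^2) = O(n^2)

For T(n) = 16T(n/7) + O(n^2): log_7(16) = 1.4248. This is Case 3 of the Master Theorem (c > log_b(a), work dominated by root), giving O(n^2).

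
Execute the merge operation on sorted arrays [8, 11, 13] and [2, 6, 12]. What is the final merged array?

Merging process:

Compare 8 vs 2: take 2 from right. Merged: [2]
Compare 8 vs 6: take 6 from right. Merged: [2, 6]
Compare 8 vs 12: take 8 from left. Merged: [2, 6, 8]
Compare 11 vs 12: take 11 from left. Merged: [2, 6, 8, 11]
Compare 13 vs 12: take 12 from right. Merged: [2, 6, 8, 11, 12]
Append remaining from left: [13]. Merged: [2, 6, 8, 11, 12, 13]

Final merged array: [2, 6, 8, 11, 12, 13]
Total comparisons: 5

The merged array is [2, 6, 8, 11, 12, 13], requiring 5 comparisons. The merge step runs in O(n) time where n is the total number of elements.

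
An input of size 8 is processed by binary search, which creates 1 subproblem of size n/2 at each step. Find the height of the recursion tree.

For divide and conquer with division factor 2:

Problem sizes at each level:
Level 0: 8
Level 1: 4
Level 2: 2
Level 3: 1

The root is level 0 and the size-1 base case is level 3 (the tree spans levels 0 through 3, i.e. 4 levels counting the root), so the depth is the number of divisions: log_2(8) = 3

The recursion tree depth is log_2(8) = 3. At each level, the problem size is divided by 2, so it takes 3 divisions to reduce to a base case of size 1. The algorithm makes 1 recursive call at each level.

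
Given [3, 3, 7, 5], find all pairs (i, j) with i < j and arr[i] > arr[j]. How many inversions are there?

Finding inversions in [3, 3, 7, 5]:

(2, 3): arr[2]=7 > arr[3]=5

Total inversions: 1

The array has 1 inversion(s): (2,3). Each pair (i,j) satisfies i < j and arr[i] > arr[j].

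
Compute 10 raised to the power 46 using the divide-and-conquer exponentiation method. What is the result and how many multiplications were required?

Computing 10^46 by squaring (build up from 10^1; each line after the first costs one multiplication):

10^1 = 10
10^2 = (10^1)^2 = 10^2 = 100
10^4 = (10^2)^2 = 100^2 = 10000
10^5 = 10 * 10^4 = 10 * 10000 = 100000
10^10 = (10^5)^2 = 100000^2 = 10000000000
10^11 = 10 * 10^10 = 10 * 10000000000 = 100000000000
10^22 = (10^11)^2 = 100000000000^2 = 10000000000000000000000
10^23 = 10 * 10^22 = 10 * 10000000000000000000000 = 100000000000000000000000
10^46 = (10^23)^2 = 100000000000000000000000^2 = 10000000000000000000000000000000000000000000000

Result: 10000000000000000000000000000000000000000000000
Multiplications needed: 8 (8 lines after 10^1)

10^46 = 10000000000000000000000000000000000000000000000. Using exponentiation by squaring, this requires 8 multiplications. The key idea: if the exponent is even, square the half-power; if odd, multiply by the base once.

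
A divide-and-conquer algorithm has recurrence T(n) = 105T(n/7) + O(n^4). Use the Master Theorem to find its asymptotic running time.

Master Theorem for T(n) = 105T(n/7) + O(n^4):

a = 105, b = 7, c = 4
log_b(a) = log_7(105) = 2.3917

Case 3: c = 4 > log_7(105) = 2.3917
T(n) = O(n^4) = O(n^4)

For T(n) = 105T(n/7) + O(n^4): log_7(105) = 2.3917. This is Case 3 of the Master Theorem (c > log_b(a), work dominated by root), giving O(n^4).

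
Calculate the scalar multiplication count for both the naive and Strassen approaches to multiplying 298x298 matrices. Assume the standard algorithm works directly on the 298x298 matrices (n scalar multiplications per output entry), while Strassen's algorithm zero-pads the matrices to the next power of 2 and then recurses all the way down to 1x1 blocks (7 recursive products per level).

Matrix multiplication for 298x298 matrices:

Strassen's algorithm requires power-of-2 dimensions. Pad 298x298 to 512x512 (next power of 2).

Standard algorithm: 298^3 = 26463592 multiplications
Strassen's algorithm: 7^(log2(512)) = 7^9 = 40353607 multiplications
Difference: 26463592 - 40353607 = -13890015 (Strassen uses MORE here due to padding overhead — for small or just-over-power-of-2 n, padding can outweigh the per-level savings)

Standard: 26463592 multiplications (298^3). Strassen: 40353607 multiplications (7^9, after padding to 512x512). Strassen reduces 8 recursive multiplications to 7 at each level.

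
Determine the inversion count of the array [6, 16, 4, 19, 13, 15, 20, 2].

Finding inversions in [6, 16, 4, 19, 13, 15, 20, 2]:

(0, 2): arr[0]=6 > arr[2]=4
(0, 7): arr[0]=6 > arr[7]=2
(1, 2): arr[1]=16 > arr[2]=4
(1, 4): arr[1]=16 > arr[4]=13
(1, 5): arr[1]=16 > arr[5]=15
(1, 7): arr[1]=16 > arr[7]=2
(2, 7): arr[2]=4 > arr[7]=2
(3, 4): arr[3]=19 > arr[4]=13
(3, 5): arr[3]=19 > arr[5]=15
(3, 7): arr[3]=19 > arr[7]=2
(4, 7): arr[4]=13 > arr[7]=2
(5, 7): arr[5]=15 > arr[7]=2
(6, 7): arr[6]=20 > arr[7]=2

Total inversions: 13

The array has 13 inversion(s): (0,2), (0,7), (1,2), (1,4), (1,5), (1,7), (2,7), (3,4), (3,5), (3,7), (4,7), (5,7), (6,7). Each pair (i,j) satisfies i < j and arr[i] > arr[j].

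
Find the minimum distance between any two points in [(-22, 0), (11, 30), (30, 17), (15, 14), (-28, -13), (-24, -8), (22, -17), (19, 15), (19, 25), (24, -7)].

Computing all pairwise distances among 10 points:

d((-22, 0), (11, 30)) = 44.5982
d((-22, 0), (30, 17)) = 54.7083
d((-22, 0), (15, 14)) = 39.5601
d((-22, 0), (-28, -13)) = 14.3178
d((-22, 0), (-24, -8)) = 8.2462
d((-22, 0), (22, -17)) = 47.1699
d((-22, 0), (19, 15)) = 43.6578
d((-22, 0), (19, 25)) = 48.0208
d((-22, 0), (24, -7)) = 46.5296
d((11, 30), (30, 17)) = 23.0217
d((11, 30), (15, 14)) = 16.4924
d((11, 30), (-28, -13)) = 58.0517
d((11, 30), (-24, -8)) = 51.6624
d((11, 30), (22, -17)) = 48.2701
d((11, 30), (19, 15)) = 17.0
d((11, 30), (19, 25)) = 9.434
d((11, 30), (24, -7)) = 39.2173
d((30, 17), (15, 14)) = 15.2971
d((30, 17), (-28, -13)) = 65.2993
d((30, 17), (-24, -8)) = 59.5063
d((30, 17), (22, -17)) = 34.9285
d((30, 17), (19, 15)) = 11.1803
d((30, 17), (19, 25)) = 13.6015
d((30, 17), (24, -7)) = 24.7386
d((15, 14), (-28, -13)) = 50.774
d((15, 14), (-24, -8)) = 44.7772
d((15, 14), (22, -17)) = 31.7805
d((15, 14), (19, 15)) = 4.1231 <-- minimum
d((15, 14), (19, 25)) = 11.7047
d((15, 14), (24, -7)) = 22.8473
d((-28, -13), (-24, -8)) = 6.4031
d((-28, -13), (22, -17)) = 50.1597
d((-28, -13), (19, 15)) = 54.7083
d((-28, -13), (19, 25)) = 60.4401
d((-28, -13), (24, -7)) = 52.345
d((-24, -8), (22, -17)) = 46.8722
d((-24, -8), (19, 15)) = 48.7647
d((-24, -8), (19, 25)) = 54.2033
d((-24, -8), (24, -7)) = 48.0104
d((22, -17), (19, 15)) = 32.1403
d((22, -17), (19, 25)) = 42.107
d((22, -17), (24, -7)) = 10.198
d((19, 15), (19, 25)) = 10.0
d((19, 15), (24, -7)) = 22.561
d((19, 25), (24, -7)) = 32.3883

Closest pair: (15, 14) and (19, 15) with distance 4.1231

The closest pair is (15, 14) and (19, 15) with Euclidean distance 4.1231. For 10 points, brute-force pairwise comparison is shown above. For large n, the divide-and-conquer algorithm (sort by x, recurse on halves, check the dividing strip) achieves O(n log n).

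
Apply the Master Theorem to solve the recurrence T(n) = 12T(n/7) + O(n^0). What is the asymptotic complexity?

Master Theorem for T(n) = 12T(n/7) + O(n^0):

a = 12, b = 7, c = 0
log_b(a) = log_7(12) = 1.2770

Case 1: c = 0 < log_7(12) = 1.2770
T(n) = O(n^(log_7 12))

For T(n) = 12T(n/7) + O(n^0): log_7(12) = 1.2770. This is Case 1 of the Master Theorem (c < log_b(a), work dominated by leaves), giving O(n^(log_7 12)).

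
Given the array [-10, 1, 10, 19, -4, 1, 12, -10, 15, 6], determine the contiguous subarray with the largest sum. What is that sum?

Using Kadane's algorithm on [-10, 1, 10, 19, -4, 1, 12, -10, 15, 6]:

Scanning through the array:
Position 1 (value 1): max_ending_here = 1, max_so_far = 1
Position 2 (value 10): max_ending_here = 11, max_so_far = 11
Position 3 (value 19): max_ending_here = 30, max_so_far = 30
Position 4 (value -4): max_ending_here = 26, max_so_far = 30
Position 5 (value 1): max_ending_here = 27, max_so_far = 30
Position 6 (value 12): max_ending_here = 39, max_so_far = 39
Position 7 (value -10): max_ending_here = 29, max_so_far = 39
Position 8 (value 15): max_ending_here = 44, max_so_far = 44
Position 9 (value 6): max_ending_here = 50, max_so_far = 50

Maximum subarray: [1, 10, 19, -4, 1, 12, -10, 15, 6]
Maximum sum: 50

The maximum subarray is [1, 10, 19, -4, 1, 12, -10, 15, 6] with sum 50. This subarray runs from index 1 to index 9.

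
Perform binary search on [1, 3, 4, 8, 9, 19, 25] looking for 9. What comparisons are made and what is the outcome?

Binary search for 9 in [1, 3, 4, 8, 9, 19, 25]:

lo=0, hi=6, mid=3, arr[mid]=8 -> 8 < 9, search right half
lo=4, hi=6, mid=5, arr[mid]=19 -> 19 > 9, search left half
lo=4, hi=4, mid=4, arr[mid]=9 -> Found target at index 4!

Binary search finds 9 at index 4 after 3 comparisons. The search repeatedly halves the search space by comparing with the middle element.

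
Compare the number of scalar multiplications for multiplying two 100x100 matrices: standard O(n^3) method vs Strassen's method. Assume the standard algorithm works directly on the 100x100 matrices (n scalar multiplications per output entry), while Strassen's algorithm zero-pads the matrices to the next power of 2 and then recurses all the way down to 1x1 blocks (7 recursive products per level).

Matrix multiplication for 100x100 matrices:

Strassen's algorithm requires power-of-2 dimensions. Pad 100x100 to 128x128 (next power of 2).

Standard algorithm: 100^3 = 1000000 multiplications
Strassen's algorithm: 7^(log2(128)) = 7^7 = 823543 multiplications
Savings: 1000000 - 823543 = 176457 multiplications

Standard: 1000000 multiplications (100^3). Strassen: 823543 multiplications (7^7, after padding to 128x128). Strassen reduces 8 recursive multiplications to 7 at each level.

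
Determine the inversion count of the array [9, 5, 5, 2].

Finding inversions in [9, 5, 5, 2]:

(0, 1): arr[0]=9 > arr[1]=5
(0, 2): arr[0]=9 > arr[2]=5
(0, 3): arr[0]=9 > arr[3]=2
(1, 3): arr[1]=5 > arr[3]=2
(2, 3): arr[2]=5 > arr[3]=2

Total inversions: 5

The array has 5 inversion(s): (0,1), (0,2), (0,3), (1,3), (2,3). Each pair (i,j) satisfies i < j and arr[i] > arr[j].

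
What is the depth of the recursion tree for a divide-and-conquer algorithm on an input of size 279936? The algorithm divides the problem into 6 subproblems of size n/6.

For divide and conquer with division factor 6:

Problem sizes at each level:
Level 0: 279936
Level 1: 46656
Level 2: 7776
Level 3: 1296
Level 4: 216
Level 5: 36
Level 6: 6
Level 7: 1

The root is level 0 and the size-1 base case is level 7 (the tree spans levels 0 through 7, i.e. 8 levels counting the root), so the depth is the number of divisions: log_6(279936) = 7

The recursion tree depth is log_6(279936) = 7. At each level, the problem size is divided by 6, so it takes 7 divisions to reduce to a base case of size 1. The algorithm makes 6 recursive calls at each level.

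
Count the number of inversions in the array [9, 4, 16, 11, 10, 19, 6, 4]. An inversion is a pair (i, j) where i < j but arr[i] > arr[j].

Finding inversions in [9, 4, 16, 11, 10, 19, 6, 4]:

(0, 1): arr[0]=9 > arr[1]=4
(0, 6): arr[0]=9 > arr[6]=6
(0, 7): arr[0]=9 > arr[7]=4
(2, 3): arr[2]=16 > arr[3]=11
(2, 4): arr[2]=16 > arr[4]=10
(2, 6): arr[2]=16 > arr[6]=6
(2, 7): arr[2]=16 > arr[7]=4
(3, 4): arr[3]=11 > arr[4]=10
(3, 6): arr[3]=11 > arr[6]=6
(3, 7): arr[3]=11 > arr[7]=4
(4, 6): arr[4]=10 > arr[6]=6
(4, 7): arr[4]=10 > arr[7]=4
(5, 6): arr[5]=19 > arr[6]=6
(5, 7): arr[5]=19 > arr[7]=4
(6, 7): arr[6]=6 > arr[7]=4

Total inversions: 15

The array has 15 inversion(s): (0,1), (0,6), (0,7), (2,3), (2,4), (2,6), (2,7), (3,4), (3,6), (3,7), (4,6), (4,7), (5,6), (5,7), (6,7). Each pair (i,j) satisfies i < j and arr[i] > arr[j].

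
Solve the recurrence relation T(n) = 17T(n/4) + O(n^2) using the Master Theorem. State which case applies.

Master Theorem for T(n) = 17T(n/4) + O(n^2):

a = 17, b = 4, c = 2
log_b(a) = log_4(17) = 2.0437

Case 1: c = 2 < log_4(17) = 2.0437
T(n) = O(n^(log_4 17))

For T(n) = 17T(n/4) + O(n^2): log_4(17) = 2.0437. This is Case 1 of the Master Theorem (c < log_b(a), work dominated by leaves), giving O(n^(log_4 17)).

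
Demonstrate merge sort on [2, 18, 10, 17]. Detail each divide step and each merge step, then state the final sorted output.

Merge sort trace:

Split: [2, 18, 10, 17] -> [2, 18] and [10, 17]
  Split: [2, 18] -> [2] and [18]
  Merge: [2] + [18] -> [2, 18]
  Split: [10, 17] -> [10] and [17]
  Merge: [10] + [17] -> [10, 17]
Merge: [2, 18] + [10, 17] -> [2, 10, 17, 18]

Final sorted array: [2, 10, 17, 18]

The merge sort proceeds by recursively splitting the array and merging sorted halves.
After all merges, the sorted array is [2, 10, 17, 18].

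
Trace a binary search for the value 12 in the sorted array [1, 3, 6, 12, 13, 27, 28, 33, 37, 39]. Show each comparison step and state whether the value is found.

Binary search for 12 in [1, 3, 6, 12, 13, 27, 28, 33, 37, 39]:

lo=0, hi=9, mid=4, arr[mid]=13 -> 13 > 12, search left half
lo=0, hi=3, mid=1, arr[mid]=3 -> 3 < 12, search right half
lo=2, hi=3, mid=2, arr[mid]=6 -> 6 < 12, search right half
lo=3, hi=3, mid=3, arr[mid]=12 -> Found target at index 3!

Binary search finds 12 at index 3 after 4 comparisons. The search repeatedly halves the search space by comparing with the middle element.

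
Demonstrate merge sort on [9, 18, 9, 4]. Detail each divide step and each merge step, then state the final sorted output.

Merge sort trace:

Split: [9, 18, 9, 4] -> [9, 18] and [9, 4]
  Split: [9, 18] -> [9] and [18]
  Merge: [9] + [18] -> [9, 18]
  Split: [9, 4] -> [9] and [4]
  Merge: [9] + [4] -> [4, 9]
Merge: [9, 18] + [4, 9] -> [4, 9, 9, 18]

Final sorted array: [4, 9, 9, 18]

The merge sort proceeds by recursively splitting the array and merging sorted halves.
After all merges, the sorted array is [4, 9, 9, 18].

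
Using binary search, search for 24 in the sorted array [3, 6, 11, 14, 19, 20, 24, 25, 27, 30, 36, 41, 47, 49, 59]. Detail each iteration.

Binary search for 24 in [3, 6, 11, 14, 19, 20, 24, 25, 27, 30, 36, 41, 47, 49, 59]:

lo=0, hi=14, mid=7, arr[mid]=25 -> 25 > 24, search left half
lo=0, hi=6, mid=3, arr[mid]=14 -> 14 < 24, search right half
lo=4, hi=6, mid=5, arr[mid]=20 -> 20 < 24, search right half
lo=6, hi=6, mid=6, arr[mid]=24 -> Found target at index 6!

Binary search finds 24 at index 6 after 4 comparisons. The search repeatedly halves the search space by comparing with the middle element.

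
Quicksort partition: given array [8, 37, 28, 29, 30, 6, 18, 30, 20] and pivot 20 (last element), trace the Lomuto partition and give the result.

Lomuto partition with pivot = 20:

Initial array: [8, 37, 28, 29, 30, 6, 18, 30, 20]

arr[0]=8 <= 20: swap with position 0, array becomes [8, 37, 28, 29, 30, 6, 18, 30, 20]
arr[1]=37 > 20: no swap
arr[2]=28 > 20: no swap
arr[3]=29 > 20: no swap
arr[4]=30 > 20: no swap
arr[5]=6 <= 20: swap with position 1, array becomes [8, 6, 28, 29, 30, 37, 18, 30, 20]
arr[6]=18 <= 20: swap with position 2, array becomes [8, 6, 18, 29, 30, 37, 28, 30, 20]
arr[7]=30 > 20: no swap

Place pivot at position 3: [8, 6, 18, 20, 30, 37, 28, 30, 29]
Pivot position: 3

After partitioning with pivot 20, the array becomes [8, 6, 18, 20, 30, 37, 28, 30, 29]. The pivot is placed at index 3. All elements to the left of the pivot are <= 20, and all elements to the right are > 20.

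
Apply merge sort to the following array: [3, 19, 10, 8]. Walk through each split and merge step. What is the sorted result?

Merge sort trace:

Split: [3, 19, 10, 8] -> [3, 19] and [10, 8]
  Split: [3, 19] -> [3] and [19]
  Merge: [3] + [19] -> [3, 19]
  Split: [10, 8] -> [10] and [8]
  Merge: [10] + [8] -> [8, 10]
Merge: [3, 19] + [8, 10] -> [3, 8, 10, 19]

Final sorted array: [3, 8, 10, 19]

The merge sort proceeds by recursively splitting the array and merging sorted halves.
After all merges, the sorted array is [3, 8, 10, 19].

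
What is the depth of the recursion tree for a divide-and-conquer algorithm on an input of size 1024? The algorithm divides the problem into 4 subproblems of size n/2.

For divide and conquer with division factor 2:

Problem sizes at each level:
Level 0: 1024
Level 1: 512
Level 2: 256
Level 3: 128
Level 4: 64
Level 5: 32
Level 6: 16
Level 7: 8
Level 8: 4
Level 9: 2
Level 10: 1

The root is level 0 and the size-1 base case is level 10 (the tree spans levels 0 through 10, i.e. 11 levels counting the root), so the depth is the number of divisions: log_2(1024) = 10

The recursion tree depth is log_2(1024) = 10. At each level, the problem size is divided by 2, so it takes 10 divisions to reduce to a base case of size 1. The algorithm makes 4 recursive calls at each level.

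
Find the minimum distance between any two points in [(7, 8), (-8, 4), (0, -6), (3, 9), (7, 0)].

Computing all pairwise distances among 5 points:

d((7, 8), (-8, 4)) = 15.5242
d((7, 8), (0, -6)) = 15.6525
d((7, 8), (3, 9)) = 4.1231 <-- minimum
d((7, 8), (7, 0)) = 8.0
d((-8, 4), (0, -6)) = 12.8062
d((-8, 4), (3, 9)) = 12.083
d((-8, 4), (7, 0)) = 15.5242
d((0, -6), (3, 9)) = 15.2971
d((0, -6), (7, 0)) = 9.2195
d((3, 9), (7, 0)) = 9.8489

Closest pair: (7, 8) and (3, 9) with distance 4.1231

The closest pair is (7, 8) and (3, 9) with Euclidean distance 4.1231. For 5 points, brute-force pairwise comparison is shown above. For large n, the divide-and-conquer algorithm (sort by x, recurse on halves, check the dividing strip) achieves O(n log n).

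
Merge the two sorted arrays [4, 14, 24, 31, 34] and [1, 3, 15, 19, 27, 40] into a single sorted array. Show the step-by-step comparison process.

Merging process:

Compare 4 vs 1: take 1 from right. Merged: [1]
Compare 4 vs 3: take 3 from right. Merged: [1, 3]
Compare 4 vs 15: take 4 from left. Merged: [1, 3, 4]
Compare 14 vs 15: take 14 from left. Merged: [1, 3, 4, 14]
Compare 24 vs 15: take 15 from right. Merged: [1, 3, 4, 14, 15]
Compare 24 vs 19: take 19 from right. Merged: [1, 3, 4, 14, 15, 19]
Compare 24 vs 27: take 24 from left. Merged: [1, 3, 4, 14, 15, 19, 24]
Compare 31 vs 27: take 27 from right. Merged: [1, 3, 4, 14, 15, 19, 24, 27]
Compare 31 vs 40: take 31 from left. Merged: [1, 3, 4, 14, 15, 19, 24, 27, 31]
Compare 34 vs 40: take 34 from left. Merged: [1, 3, 4, 14, 15, 19, 24, 27, 31, 34]
Append remaining from right: [40]. Merged: [1, 3, 4, 14, 15, 19, 24, 27, 31, 34, 40]

Final merged array: [1, 3, 4, 14, 15, 19, 24, 27, 31, 34, 40]
Total comparisons: 10

The merged array is [1, 3, 4, 14, 15, 19, 24, 27, 31, 34, 40], requiring 10 comparisons. The merge step runs in O(n) time where n is the total number of elements.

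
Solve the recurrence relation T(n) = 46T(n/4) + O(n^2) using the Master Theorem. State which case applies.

Master Theorem for T(n) = 46T(n/4) + O(n^2):

a = 46, b = 4, c = 2
log_b(a) = log_4(46) = 2.7618

Case 1: c = 2 < log_4(46) = 2.7618
T(n) = O(n^(log_4 46))

For T(n) = 46T(n/4) + O(n^2): log_4(46) = 2.7618. This is Case 1 of the Master Theorem (c < log_b(a), work dominated by leaves), giving O(n^(log_4 46)).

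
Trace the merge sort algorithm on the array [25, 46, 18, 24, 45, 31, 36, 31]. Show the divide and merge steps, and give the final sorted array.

Merge sort trace:

Split: [25, 46, 18, 24, 45, 31, 36, 31] -> [25, 46, 18, 24] and [45, 31, 36, 31]
  Split: [25, 46, 18, 24] -> [25, 46] and [18, 24]
    Split: [25, 46] -> [25] and [46]
    Merge: [25] + [46] -> [25, 46]
    Split: [18, 24] -> [18] and [24]
    Merge: [18] + [24] -> [18, 24]
  Merge: [25, 46] + [18, 24] -> [18, 24, 25, 46]
  Split: [45, 31, 36, 31] -> [45, 31] and [36, 31]
    Split: [45, 31] -> [45] and [31]
    Merge: [45] + [31] -> [31, 45]
    Split: [36, 31] -> [36] and [31]
    Merge: [36] + [31] -> [31, 36]
  Merge: [31, 45] + [31, 36] -> [31, 31, 36, 45]
Merge: [18, 24, 25, 46] + [31, 31, 36, 45] -> [18, 24, 25, 31, 31, 36, 45, 46]

Final sorted array: [18, 24, 25, 31, 31, 36, 45, 46]

The merge sort proceeds by recursively splitting the array and merging sorted halves.
After all merges, the sorted array is [18, 24, 25, 31, 31, 36, 45, 46].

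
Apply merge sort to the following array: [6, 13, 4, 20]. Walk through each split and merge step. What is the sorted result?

Merge sort trace:

Split: [6, 13, 4, 20] -> [6, 13] and [4, 20]
  Split: [6, 13] -> [6] and [13]
  Merge: [6] + [13] -> [6, 13]
  Split: [4, 20] -> [4] and [20]
  Merge: [4] + [20] -> [4, 20]
Merge: [6, 13] + [4, 20] -> [4, 6, 13, 20]

Final sorted array: [4, 6, 13, 20]

The merge sort proceeds by recursively splitting the array and merging sorted halves.
After all merges, the sorted array is [4, 6, 13, 20].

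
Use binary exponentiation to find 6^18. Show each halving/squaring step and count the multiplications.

Computing 6^18 by squaring (build up from 6^1; each line after the first costs one multiplication):

6^1 = 6
6^2 = (6^1)^2 = 6^2 = 36
6^4 = (6^2)^2 = 36^2 = 1296
6^8 = (6^4)^2 = 1296^2 = 1679616
6^9 = 6 * 6^8 = 6 * 1679616 = 10077696
6^18 = (6^9)^2 = 10077696^2 = 101559956668416

Result: 101559956668416
Multiplications needed: 5 (5 lines after 6^1)

6^18 = 101559956668416. Using exponentiation by squaring, this requires 5 multiplications. The key idea: if the exponent is even, square the half-power; if odd, multiply by the base once.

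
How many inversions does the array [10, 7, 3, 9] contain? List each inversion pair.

Finding inversions in [10, 7, 3, 9]:

(0, 1): arr[0]=10 > arr[1]=7
(0, 2): arr[0]=10 > arr[2]=3
(0, 3): arr[0]=10 > arr[3]=9
(1, 2): arr[1]=7 > arr[2]=3

Total inversions: 4

The array has 4 inversion(s): (0,1), (0,2), (0,3), (1,2). Each pair (i,j) satisfies i < j and arr[i] > arr[j].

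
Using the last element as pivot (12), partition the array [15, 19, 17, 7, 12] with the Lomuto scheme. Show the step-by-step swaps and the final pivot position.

Lomuto partition with pivot = 12:

Initial array: [15, 19, 17, 7, 12]

arr[0]=15 > 12: no swap
arr[1]=19 > 12: no swap
arr[2]=17 > 12: no swap
arr[3]=7 <= 12: swap with position 0, array becomes [7, 19, 17, 15, 12]

Place pivot at position 1: [7, 12, 17, 15, 19]
Pivot position: 1

After partitioning with pivot 12, the array becomes [7, 12, 17, 15, 19]. The pivot is placed at index 1. All elements to the left of the pivot are <= 12, and all elements to the right are > 12.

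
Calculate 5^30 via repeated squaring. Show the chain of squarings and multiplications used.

Computing 5^30 by squaring (build up from 5^1; each line after the first costs one multiplication):

5^1 = 5
5^2 = (5^1)^2 = 5^2 = 25
5^3 = 5 * 5^2 = 5 * 25 = 125
5^6 = (5^3)^2 = 125^2 = 15625
5^7 = 5 * 5^6 = 5 * 15625 = 78125
5^14 = (5^7)^2 = 78125^2 = 6103515625
5^15 = 5 * 5^14 = 5 * 6103515625 = 30517578125
5^30 = (5^15)^2 = 30517578125^2 = 931322574615478515625

Result: 931322574615478515625
Multiplications needed: 7 (7 lines after 5^1)

5^30 = 931322574615478515625. Using exponentiation by squaring, this requires 7 multiplications. The key idea: if the exponent is even, square the half-power; if odd, multiply by the base once.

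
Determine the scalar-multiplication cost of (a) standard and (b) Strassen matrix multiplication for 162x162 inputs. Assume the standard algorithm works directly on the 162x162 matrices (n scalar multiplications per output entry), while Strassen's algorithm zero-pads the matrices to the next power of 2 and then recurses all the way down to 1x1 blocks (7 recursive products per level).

Matrix multiplication for 162x162 matrices:

Strassen's algorithm requires power-of-2 dimensions. Pad 162x162 to 256x256 (next power of 2).

Standard algorithm: 162^3 = 4251528 multiplications
Strassen's algorithm: 7^(log2(256)) = 7^8 = 5764801 multiplications
Difference: 4251528 - 5764801 = -1513273 (Strassen uses MORE here due to padding overhead — for small or just-over-power-of-2 n, padding can outweigh the per-level savings)

Standard: 4251528 multiplications (162^3). Strassen: 5764801 multiplications (7^8, after padding to 256x256). Strassen reduces 8 recursive multiplications to 7 at each level.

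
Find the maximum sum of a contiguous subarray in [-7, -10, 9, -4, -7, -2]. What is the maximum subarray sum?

Using Kadane's algorithm on [-7, -10, 9, -4, -7, -2]:

Scanning through the array:
Position 1 (value -10): max_ending_here = -10, max_so_far = -7
Position 2 (value 9): max_ending_here = 9, max_so_far = 9
Position 3 (value -4): max_ending_here = 5, max_so_far = 9
Position 4 (value -7): max_ending_here = -2, max_so_far = 9
Position 5 (value -2): max_ending_here = -2, max_so_far = 9

Maximum subarray: [9]
Maximum sum: 9

The maximum subarray is [9] with sum 9. This subarray runs from index 2 to index 2.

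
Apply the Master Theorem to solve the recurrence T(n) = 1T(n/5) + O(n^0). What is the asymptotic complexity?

Master Theorem for T(n) = 1T(n/5) + O(n^0):

a = 1, b = 5, c = 0
log_b(a) = log_5(1) = 0.0000

Case 2: c = 0 = log_5(1) = 0.0000
T(n) = O(n^0 log n) = O(log n)

For T(n) = 1T(n/5) + O(n^0): log_5(1) = 0.0000. This is Case 2 of the Master Theorem (c = log_b(a), equal work at all levels), giving O(log n).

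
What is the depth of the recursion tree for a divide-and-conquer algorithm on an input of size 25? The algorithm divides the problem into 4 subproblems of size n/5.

For divide and conquer with division factor 5:

Problem sizes at each level:
Level 0: 25
Level 1: 5
Level 2: 1

The root is level 0 and the size-1 base case is level 2 (the tree spans levels 0 through 2, i.e. 3 levels counting the root), so the depth is the number of divisions: log_5(25) = 2

The recursion tree depth is log_5(25) = 2. At each level, the problem size is divided by 5, so it takes 2 divisions to reduce to a base case of size 1. The algorithm makes 4 recursive calls at each level.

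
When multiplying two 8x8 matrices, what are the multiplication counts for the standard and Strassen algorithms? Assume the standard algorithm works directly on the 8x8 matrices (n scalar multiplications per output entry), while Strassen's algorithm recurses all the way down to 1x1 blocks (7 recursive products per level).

Matrix multiplication for 8x8 matrices:

Standard algorithm: 8^3 = 512 multiplications
Strassen's algorithm: 7^(log2(8)) = 7^3 = 343 multiplications
Savings: 512 - 343 = 169 multiplications

Standard: 512 multiplications (8^3). Strassen: 343 multiplications (7^3). Strassen reduces 8 recursive multiplications to 7 at each level.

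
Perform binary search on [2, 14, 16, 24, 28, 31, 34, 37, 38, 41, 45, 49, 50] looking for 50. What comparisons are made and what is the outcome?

Binary search for 50 in [2, 14, 16, 24, 28, 31, 34, 37, 38, 41, 45, 49, 50]:

lo=0, hi=12, mid=6, arr[mid]=34 -> 34 < 50, search right half
lo=7, hi=12, mid=9, arr[mid]=41 -> 41 < 50, search right half
lo=10, hi=12, mid=11, arr[mid]=49 -> 49 < 50, search right half
lo=12, hi=12, mid=12, arr[mid]=50 -> Found target at index 12!

Binary search finds 50 at index 12 after 4 comparisons. The search repeatedly halves the search space by comparing with the middle element.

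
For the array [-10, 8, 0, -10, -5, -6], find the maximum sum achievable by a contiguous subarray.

Using Kadane's algorithm on [-10, 8, 0, -10, -5, -6]:

Scanning through the array:
Position 1 (value 8): max_ending_here = 8, max_so_far = 8
Position 2 (value 0): max_ending_here = 8, max_so_far = 8
Position 3 (value -10): max_ending_here = -2, max_so_far = 8
Position 4 (value -5): max_ending_here = -5, max_so_far = 8
Position 5 (value -6): max_ending_here = -6, max_so_far = 8

Maximum subarray: [8]
Maximum sum: 8

The maximum subarray is [8] with sum 8. This subarray runs from index 1 to index 1.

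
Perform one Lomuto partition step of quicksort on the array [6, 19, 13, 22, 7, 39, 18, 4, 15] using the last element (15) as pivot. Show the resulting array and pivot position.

Lomuto partition with pivot = 15:

Initial array: [6, 19, 13, 22, 7, 39, 18, 4, 15]

arr[0]=6 <= 15: swap with position 0, array becomes [6, 19, 13, 22, 7, 39, 18, 4, 15]
arr[1]=19 > 15: no swap
arr[2]=13 <= 15: swap with position 1, array becomes [6, 13, 19, 22, 7, 39, 18, 4, 15]
arr[3]=22 > 15: no swap
arr[4]=7 <= 15: swap with position 2, array becomes [6, 13, 7, 22, 19, 39, 18, 4, 15]
arr[5]=39 > 15: no swap
arr[6]=18 > 15: no swap
arr[7]=4 <= 15: swap with position 3, array becomes [6, 13, 7, 4, 19, 39, 18, 22, 15]

Place pivot at position 4: [6, 13, 7, 4, 15, 39, 18, 22, 19]
Pivot position: 4

After partitioning with pivot 15, the array becomes [6, 13, 7, 4, 15, 39, 18, 22, 19]. The pivot is placed at index 4. All elements to the left of the pivot are <= 15, and all elements to the right are > 15.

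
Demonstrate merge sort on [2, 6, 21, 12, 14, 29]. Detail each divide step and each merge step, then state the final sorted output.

Merge sort trace:

Split: [2, 6, 21, 12, 14, 29] -> [2, 6, 21] and [12, 14, 29]
  Split: [2, 6, 21] -> [2] and [6, 21]
    Split: [6, 21] -> [6] and [21]
    Merge: [6] + [21] -> [6, 21]
  Merge: [2] + [6, 21] -> [2, 6, 21]
  Split: [12, 14, 29] -> [12] and [14, 29]
    Split: [14, 29] -> [14] and [29]
    Merge: [14] + [29] -> [14, 29]
  Merge: [12] + [14, 29] -> [12, 14, 29]
Merge: [2, 6, 21] + [12, 14, 29] -> [2, 6, 12, 14, 21, 29]

Final sorted array: [2, 6, 12, 14, 21, 29]

The merge sort proceeds by recursively splitting the array and merging sorted halves.
After all merges, the sorted array is [2, 6, 12, 14, 21, 29].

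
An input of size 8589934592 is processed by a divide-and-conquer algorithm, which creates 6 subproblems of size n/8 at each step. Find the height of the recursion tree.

For divide and conquer with division factor 8:

Problem sizes at each level:
Level 0: 8589934592
Level 1: 1073741824
Level 2: 134217728
Level 3: 16777216
Level 4: 2097152
Level 5: 262144
Level 6: 32768
Level 7: 4096
Level 8: 512
Level 9: 64
Level 10: 8
Level 11: 1

The root is level 0 and the size-1 base case is level 11 (the tree spans levels 0 through 11, i.e. 12 levels counting the root), so the depth is the number of divisions: log_8(8589934592) = 11

The recursion tree depth is log_8(8589934592) = 11. At each level, the problem size is divided by 8, so it takes 11 divisions to reduce to a base case of size 1. The algorithm makes 6 recursive calls at each level.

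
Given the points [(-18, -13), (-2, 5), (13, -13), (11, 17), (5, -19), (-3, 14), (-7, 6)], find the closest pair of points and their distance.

Computing all pairwise distances among 7 points:

d((-18, -13), (-2, 5)) = 24.0832
d((-18, -13), (13, -13)) = 31.0
d((-18, -13), (11, 17)) = 41.7253
d((-18, -13), (5, -19)) = 23.7697
d((-18, -13), (-3, 14)) = 30.8869
d((-18, -13), (-7, 6)) = 21.9545
d((-2, 5), (13, -13)) = 23.4307
d((-2, 5), (11, 17)) = 17.6918
d((-2, 5), (5, -19)) = 25.0
d((-2, 5), (-3, 14)) = 9.0554
d((-2, 5), (-7, 6)) = 5.099 <-- minimum
d((13, -13), (11, 17)) = 30.0666
d((13, -13), (5, -19)) = 10.0
d((13, -13), (-3, 14)) = 31.3847
d((13, -13), (-7, 6)) = 27.5862
d((11, 17), (5, -19)) = 36.4966
d((11, 17), (-3, 14)) = 14.3178
d((11, 17), (-7, 6)) = 21.095
d((5, -19), (-3, 14)) = 33.9559
d((5, -19), (-7, 6)) = 27.7308
d((-3, 14), (-7, 6)) = 8.9443

Closest pair: (-2, 5) and (-7, 6) with distance 5.099

The closest pair is (-2, 5) and (-7, 6) with Euclidean distance 5.099. For 7 points, brute-force pairwise comparison is shown above. For large n, the divide-and-conquer algorithm (sort by x, recurse on halves, check the dividing strip) achieves O(n log n).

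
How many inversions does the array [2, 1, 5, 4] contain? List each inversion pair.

Finding inversions in [2, 1, 5, 4]:

(0, 1): arr[0]=2 > arr[1]=1
(2, 3): arr[2]=5 > arr[3]=4

Total inversions: 2

The array has 2 inversion(s): (0,1), (2,3). Each pair (i,j) satisfies i < j and arr[i] > arr[j].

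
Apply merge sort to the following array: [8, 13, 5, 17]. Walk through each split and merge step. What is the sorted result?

Merge sort trace:

Split: [8, 13, 5, 17] -> [8, 13] and [5, 17]
  Split: [8, 13] -> [8] and [13]
  Merge: [8] + [13] -> [8, 13]
  Split: [5, 17] -> [5] and [17]
  Merge: [5] + [17] -> [5, 17]
Merge: [8, 13] + [5, 17] -> [5, 8, 13, 17]

Final sorted array: [5, 8, 13, 17]

The merge sort proceeds by recursively splitting the array and merging sorted halves.
After all merges, the sorted array is [5, 8, 13, 17].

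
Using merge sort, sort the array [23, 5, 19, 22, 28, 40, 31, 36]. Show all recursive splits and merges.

Merge sort trace:

Split: [23, 5, 19, 22, 28, 40, 31, 36] -> [23, 5, 19, 22] and [28, 40, 31, 36]
  Split: [23, 5, 19, 22] -> [23, 5] and [19, 22]
    Split: [23, 5] -> [23] and [5]
    Merge: [23] + [5] -> [5, 23]
    Split: [19, 22] -> [19] and [22]
    Merge: [19] + [22] -> [19, 22]
  Merge: [5, 23] + [19, 22] -> [5, 19, 22, 23]
  Split: [28, 40, 31, 36] -> [28, 40] and [31, 36]
    Split: [28, 40] -> [28] and [40]
    Merge: [28] + [40] -> [28, 40]
    Split: [31, 36] -> [31] and [36]
    Merge: [31] + [36] -> [31, 36]
  Merge: [28, 40] + [31, 36] -> [28, 31, 36, 40]
Merge: [5, 19, 22, 23] + [28, 31, 36, 40] -> [5, 19, 22, 23, 28, 31, 36, 40]

Final sorted array: [5, 19, 22, 23, 28, 31, 36, 40]

The merge sort proceeds by recursively splitting the array and merging sorted halves.
After all merges, the sorted array is [5, 19, 22, 23, 28, 31, 36, 40].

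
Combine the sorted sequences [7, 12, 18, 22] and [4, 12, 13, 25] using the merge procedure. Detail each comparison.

Merging process:

Compare 7 vs 4: take 4 from right. Merged: [4]
Compare 7 vs 12: take 7 from left. Merged: [4, 7]
Compare 12 vs 12: take 12 from left. Merged: [4, 7, 12]
Compare 18 vs 12: take 12 from right. Merged: [4, 7, 12, 12]
Compare 18 vs 13: take 13 from right. Merged: [4, 7, 12, 12, 13]
Compare 18 vs 25: take 18 from left. Merged: [4, 7, 12, 12, 13, 18]
Compare 22 vs 25: take 22 from left. Merged: [4, 7, 12, 12, 13, 18, 22]
Append remaining from right: [25]. Merged: [4, 7, 12, 12, 13, 18, 22, 25]

Final merged array: [4, 7, 12, 12, 13, 18, 22, 25]
Total comparisons: 7

The merged array is [4, 7, 12, 12, 13, 18, 22, 25], requiring 7 comparisons. The merge step runs in O(n) time where n is the total number of elements.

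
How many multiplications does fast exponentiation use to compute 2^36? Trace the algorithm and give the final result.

Computing 2^36 by squaring (build up from 2^1; each line after the first costs one multiplication):

2^1 = 2
2^2 = (2^1)^2 = 2^2 = 4
2^4 = (2^2)^2 = 4^2 = 16
2^8 = (2^4)^2 = 16^2 = 256
2^9 = 2 * 2^8 = 2 * 256 = 512
2^18 = (2^9)^2 = 512^2 = 262144
2^36 = (2^18)^2 = 262144^2 = 68719476736

Result: 68719476736
Multiplications needed: 6 (6 lines after 2^1)

2^36 = 68719476736. Using exponentiation by squaring, this requires 6 multiplications. The key idea: if the exponent is even, square the half-power; if odd, multiply by the base once.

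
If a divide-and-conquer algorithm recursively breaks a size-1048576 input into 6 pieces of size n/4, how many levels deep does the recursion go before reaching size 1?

For divide and conquer with division factor 4:

Problem sizes at each level:
Level 0: 1048576
Level 1: 262144
Level 2: 65536
Level 3: 16384
Level 4: 4096
Level 5: 1024
Level 6: 256
Level 7: 64
Level 8: 16
Level 9: 4
Level 10: 1

The root is level 0 and the size-1 base case is level 10 (the tree spans levels 0 through 10, i.e. 11 levels counting the root), so the depth is the number of divisions: log_4(1048576) = 10

The recursion tree depth is log_4(1048576) = 10. At each level, the problem size is divided by 4, so it takes 10 divisions to reduce to a base case of size 1. The algorithm makes 6 recursive calls at each level.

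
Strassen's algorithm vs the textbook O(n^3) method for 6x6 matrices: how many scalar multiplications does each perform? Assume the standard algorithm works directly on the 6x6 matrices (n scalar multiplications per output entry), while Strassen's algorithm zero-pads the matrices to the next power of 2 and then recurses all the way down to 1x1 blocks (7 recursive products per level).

Matrix multiplication for 6x6 matrices:

Strassen's algorithm requires power-of-2 dimensions. Pad 6x6 to 8x8 (next power of 2).

Standard algorithm: 6^3 = 216 multiplications
Strassen's algorithm: 7^(log2(8)) = 7^3 = 343 multiplications
Difference: 216 - 343 = -127 (Strassen uses MORE here due to padding overhead — for small or just-over-power-of-2 n, padding can outweigh the per-level savings)

Standard: 216 multiplications (6^3). Strassen: 343 multiplications (7^3, after padding to 8x8). Strassen reduces 8 recursive multiplications to 7 at each level.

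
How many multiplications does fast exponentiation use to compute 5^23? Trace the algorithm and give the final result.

Computing 5^23 by squaring (build up from 5^1; each line after the first costs one multiplication):

5^1 = 5
5^2 = (5^1)^2 = 5^2 = 25
5^4 = (5^2)^2 = 25^2 = 625
5^5 = 5 * 5^4 = 5 * 625 = 3125
5^10 = (5^5)^2 = 3125^2 = 9765625
5^11 = 5 * 5^10 = 5 * 9765625 = 48828125
5^22 = (5^11)^2 = 48828125^2 = 2384185791015625
5^23 = 5 * 5^22 = 5 * 2384185791015625 = 11920928955078125

Result: 11920928955078125
Multiplications needed: 7 (7 lines after 5^1)

5^23 = 11920928955078125. Using exponentiation by squaring, this requires 7 multiplications. The key idea: if the exponent is even, square the half-power; if odd, multiply by the base once.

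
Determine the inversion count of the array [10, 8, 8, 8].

Finding inversions in [10, 8, 8, 8]:

(0, 1): arr[0]=10 > arr[1]=8
(0, 2): arr[0]=10 > arr[2]=8
(0, 3): arr[0]=10 > arr[3]=8

Total inversions: 3

The array has 3 inversion(s): (0,1), (0,2), (0,3). Each pair (i,j) satisfies i < j and arr[i] > arr[j].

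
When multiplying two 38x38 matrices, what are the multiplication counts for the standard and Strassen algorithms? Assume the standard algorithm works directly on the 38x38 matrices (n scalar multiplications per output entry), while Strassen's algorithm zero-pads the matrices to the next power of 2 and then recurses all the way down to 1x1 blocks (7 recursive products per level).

Matrix multiplication for 38x38 matrices:

Strassen's algorithm requires power-of-2 dimensions. Pad 38x38 to 64x64 (next power of 2).

Standard algorithm: 38^3 = 54872 multiplications
Strassen's algorithm: 7^(log2(64)) = 7^6 = 117649 multiplications
Difference: 54872 - 117649 = -62777 (Strassen uses MORE here due to padding overhead — for small or just-over-power-of-2 n, padding can outweigh the per-level savings)

Standard: 54872 multiplications (38^3). Strassen: 117649 multiplications (7^6, after padding to 64x64). Strassen reduces 8 recursive multiplications to 7 at each level.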